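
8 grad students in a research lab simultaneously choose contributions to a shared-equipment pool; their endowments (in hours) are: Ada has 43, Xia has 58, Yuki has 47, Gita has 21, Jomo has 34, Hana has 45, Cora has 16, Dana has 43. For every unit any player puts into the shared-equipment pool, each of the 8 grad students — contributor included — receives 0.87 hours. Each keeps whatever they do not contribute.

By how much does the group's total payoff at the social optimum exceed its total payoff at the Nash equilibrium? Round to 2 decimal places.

1829.72 hours

The private return per contributed unit is 0.87 < 1 for everyone, so the Nash equilibrium is zero contribution and the group total is Σ E_j = 43 + 58 + 47 + 21 + 34 + 45 + 16 + 43 = 307.
Each contributed unit returns 6.960 to the group, so the social optimum is full contribution by everyone: group total = 6.960 × 307 = 2136.72.
Efficiency loss = (6.960 − 1) × 307 = 1829.72.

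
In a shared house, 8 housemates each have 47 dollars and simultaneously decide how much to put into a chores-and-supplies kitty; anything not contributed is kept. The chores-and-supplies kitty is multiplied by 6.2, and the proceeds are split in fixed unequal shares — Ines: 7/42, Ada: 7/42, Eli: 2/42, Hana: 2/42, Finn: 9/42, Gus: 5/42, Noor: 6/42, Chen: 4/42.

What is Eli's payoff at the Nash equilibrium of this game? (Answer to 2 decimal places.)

88.63 dollars

Player j's private return per contributed unit is 6.2 × (j's share). Contributing is weakly dominant for j when that share is at least 1/6.2 = 0.1613, and contributing 0 is dominant otherwise.
Ines, Ada and Finn clear that bar, contributing 47 each; the remaining 5 contribute 0. Total contributed: 141.
Eli keeps 47 and receives 6.2 × 141 × 2/42 = 41.63 from the chores-and-supplies kitty, for a payoff of 88.63.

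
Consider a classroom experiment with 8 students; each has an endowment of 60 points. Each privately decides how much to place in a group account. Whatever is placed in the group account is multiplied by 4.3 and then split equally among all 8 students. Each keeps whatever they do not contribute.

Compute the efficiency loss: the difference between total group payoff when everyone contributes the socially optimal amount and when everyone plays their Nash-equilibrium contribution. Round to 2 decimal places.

1584.00 points

Each contributed unit returns 4.3/8 = 0.5375 to its contributor — below 1 — so contributing 0 is dominant for every player. At the Nash equilibrium everyone keeps their 60, and the group total is 8 × 60 = 480.
Each contributed unit returns 4.300 to the group as a whole (0.5375 to each of 8 players), which exceeds 1, so the social optimum is full contribution: group total = 4.300 × 480 = 2064.00.
Efficiency loss = 2064.00 − 480 = 1584.00.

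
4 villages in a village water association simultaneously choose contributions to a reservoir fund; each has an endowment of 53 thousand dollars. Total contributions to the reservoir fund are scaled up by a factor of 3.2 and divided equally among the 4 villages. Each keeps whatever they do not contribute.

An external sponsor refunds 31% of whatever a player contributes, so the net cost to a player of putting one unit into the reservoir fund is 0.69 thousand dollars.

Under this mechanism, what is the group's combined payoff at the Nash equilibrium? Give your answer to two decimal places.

With the mechanism, a contributed unit returns (3.2/4) / 0.69 = 1.1594 per unit of net cost to the contributor — now above 1 — so contributing fully is weakly dominant for every player.
At the Nash equilibrium everyone contributes 53. Group total payoff = 4 × (53 × 0.31 + 3.2 × 53) = 744.12.

744.12 thousand dollars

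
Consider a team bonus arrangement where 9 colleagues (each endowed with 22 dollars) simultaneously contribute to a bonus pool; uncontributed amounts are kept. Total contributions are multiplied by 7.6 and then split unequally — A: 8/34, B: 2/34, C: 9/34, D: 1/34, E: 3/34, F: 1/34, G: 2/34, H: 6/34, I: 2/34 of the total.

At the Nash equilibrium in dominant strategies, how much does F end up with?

A player with share s gets back 7.6·s per unit contributed, so full contribution is dominant for anyone with s > 1/7.6 = 0.1316 and zero contribution is dominant for anyone below.
A, C and H are above the threshold, contributing 22 each; the remaining 6 contribute 0. Total contributed: 66.
F keeps 22 and receives 7.6 × 66 × 1/34 = 14.75 from the bonus pool, for a payoff of 36.75.

36.75 dollars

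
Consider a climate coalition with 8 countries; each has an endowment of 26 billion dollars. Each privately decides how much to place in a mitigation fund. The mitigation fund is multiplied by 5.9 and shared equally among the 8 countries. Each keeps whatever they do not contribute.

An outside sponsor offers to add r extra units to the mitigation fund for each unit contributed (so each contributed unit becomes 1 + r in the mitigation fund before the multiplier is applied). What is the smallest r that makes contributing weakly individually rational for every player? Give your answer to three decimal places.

With matching at rate r, one contributed unit becomes (1 + r) in the mitigation fund and returns 5.9 × (1 + r) / 8 to the contributor.
Setting this equal to 1: 1 + r = 8/5.9 = 1.3559.
So the minimum matching rate is r = 1.3559 − 1 = 0.356.

0.356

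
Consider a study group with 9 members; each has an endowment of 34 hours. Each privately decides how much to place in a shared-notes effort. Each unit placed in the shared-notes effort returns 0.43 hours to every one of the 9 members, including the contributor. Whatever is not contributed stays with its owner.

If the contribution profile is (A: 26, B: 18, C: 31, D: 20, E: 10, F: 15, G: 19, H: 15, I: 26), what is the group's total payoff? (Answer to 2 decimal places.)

822.60 hours

Total contributed: 26 + 18 + 31 + 20 + 10 + 15 + 19 + 15 + 26 = 180; total kept: 9 × 34 − 180 = 126.
The shared-notes effort pays out 0.43 × 9 × 180 = 696.60 in aggregate.
Group total = 126 + 696.60 = 822.60.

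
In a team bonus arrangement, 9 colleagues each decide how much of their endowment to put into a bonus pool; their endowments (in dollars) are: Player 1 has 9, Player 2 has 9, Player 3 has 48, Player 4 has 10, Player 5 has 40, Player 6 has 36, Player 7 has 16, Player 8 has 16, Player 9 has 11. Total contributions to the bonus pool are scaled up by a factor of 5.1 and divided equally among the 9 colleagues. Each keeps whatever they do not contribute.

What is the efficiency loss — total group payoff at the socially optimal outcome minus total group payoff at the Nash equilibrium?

The private return per contributed unit is 5.1/9 = 0.5667 < 1 for every player regardless of endowment, so the Nash equilibrium is zero contribution and the group total is Σ E_j = 9 + 9 + 48 + 10 + 40 + 36 + 16 + 16 + 11 = 195.
Each contributed unit returns 5.100 to the group, so the social optimum is full contribution by everyone: group total = 5.100 × 195 = 994.50.
Efficiency loss = (5.100 − 1) × 195 = 799.50.

799.50 dollars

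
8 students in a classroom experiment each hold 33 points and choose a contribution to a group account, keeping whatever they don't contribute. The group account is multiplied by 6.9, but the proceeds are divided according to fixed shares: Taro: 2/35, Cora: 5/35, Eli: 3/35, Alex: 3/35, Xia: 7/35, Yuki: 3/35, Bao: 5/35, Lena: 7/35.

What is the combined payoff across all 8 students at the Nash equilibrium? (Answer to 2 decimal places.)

A player with share s gets back 6.9·s per unit contributed, so full contribution is dominant for anyone with s > 1/6.9 = 0.1449 and zero contribution is dominant for anyone below.
The shares above 0.1449 belong to Xia and Lena, contributing 33 each; the remaining 6 contribute 0. Total contributed: 66.
The group account pays out 6.9 × 66 = 455.40 in total (split across the unequal shares, but the aggregate is all that matters for the group sum).
The 6 free-riders keep 33 each, adding 198. Group total = 198 + 455.40 = 653.40.

653.40 points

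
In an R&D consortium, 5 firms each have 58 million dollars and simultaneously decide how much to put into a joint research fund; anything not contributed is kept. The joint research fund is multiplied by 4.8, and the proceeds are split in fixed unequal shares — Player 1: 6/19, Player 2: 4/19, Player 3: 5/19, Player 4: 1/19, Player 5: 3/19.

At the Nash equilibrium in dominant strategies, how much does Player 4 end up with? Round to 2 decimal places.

For player j, contributing a unit is worthwhile iff 4.8 × (j's share) ≥ 1, i.e. iff j's share is at least 0.2083.
Player 1, Player 2 and Player 3 are above the threshold, contributing 58 each; the remaining 2 contribute 0. Total contributed: 174.
Player 4 keeps 58 and receives 4.8 × 174 × 1/19 = 43.96 from the joint research fund, for a payoff of 101.96.

101.96 million dollars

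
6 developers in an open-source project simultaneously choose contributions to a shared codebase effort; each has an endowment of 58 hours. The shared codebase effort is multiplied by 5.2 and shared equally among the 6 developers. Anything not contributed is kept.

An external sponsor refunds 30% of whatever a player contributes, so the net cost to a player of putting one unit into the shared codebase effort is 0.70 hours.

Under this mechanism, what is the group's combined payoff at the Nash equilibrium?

1914.00 hours

The effective private return per unit is now (5.2/6) / 0.70 = 1.2381 > 1, so every player's dominant strategy flips to full contribution.
At the Nash equilibrium everyone contributes 58. Group total payoff = 6 × (58 × 0.30 + 5.2 × 58) = 1914.00.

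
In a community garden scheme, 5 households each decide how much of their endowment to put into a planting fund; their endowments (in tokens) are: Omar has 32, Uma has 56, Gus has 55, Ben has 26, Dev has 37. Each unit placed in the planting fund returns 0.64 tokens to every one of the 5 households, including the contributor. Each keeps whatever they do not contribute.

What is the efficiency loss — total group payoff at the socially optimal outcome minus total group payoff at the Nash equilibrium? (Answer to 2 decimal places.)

The private return per contributed unit is 0.64 < 1 for everyone, so the Nash equilibrium is zero contribution and the group total is Σ E_j = 32 + 56 + 55 + 26 + 37 = 206.
Each contributed unit returns 3.200 to the group, so the social optimum is full contribution by everyone: group total = 3.200 × 206 = 659.20.
Efficiency loss = (3.200 − 1) × 206 = 453.20.

453.20 tokens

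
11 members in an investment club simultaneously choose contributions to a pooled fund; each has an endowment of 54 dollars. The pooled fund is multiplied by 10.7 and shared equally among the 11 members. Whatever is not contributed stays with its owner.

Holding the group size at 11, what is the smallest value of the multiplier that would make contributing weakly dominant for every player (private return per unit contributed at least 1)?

A contributed unit returns (multiplier)/11 to its contributor.
This reaches 1 exactly when the multiplier is 11.

11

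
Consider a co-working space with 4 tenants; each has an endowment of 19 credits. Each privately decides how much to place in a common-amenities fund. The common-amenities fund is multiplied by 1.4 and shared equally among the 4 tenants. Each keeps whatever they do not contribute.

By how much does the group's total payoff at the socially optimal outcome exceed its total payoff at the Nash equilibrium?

Each contributed unit returns 1.4/4 = 0.3500 to its contributor — below 1 — so contributing 0 is dominant for every player. At the Nash equilibrium everyone keeps their 19, and the group total is 4 × 19 = 76.
Each contributed unit returns 1.400 to the group as a whole (0.3500 to each of 4 players), which exceeds 1, so the social optimum is full contribution: group total = 1.400 × 76 = 106.40.
Efficiency loss = 106.40 − 76 = 30.40.

30.40 credits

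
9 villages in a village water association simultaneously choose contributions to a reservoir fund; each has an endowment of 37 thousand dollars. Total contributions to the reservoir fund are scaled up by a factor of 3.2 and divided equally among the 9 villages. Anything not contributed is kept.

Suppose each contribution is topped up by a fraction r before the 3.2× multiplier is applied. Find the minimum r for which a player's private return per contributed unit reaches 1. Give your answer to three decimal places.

1.813

With matching at rate r, one contributed unit becomes (1 + r) in the reservoir fund and returns 3.2 × (1 + r) / 9 to the contributor.
Setting this equal to 1: 1 + r = 9/3.2 = 2.8125.
So the minimum matching rate is r = 2.8125 − 1 = 1.813.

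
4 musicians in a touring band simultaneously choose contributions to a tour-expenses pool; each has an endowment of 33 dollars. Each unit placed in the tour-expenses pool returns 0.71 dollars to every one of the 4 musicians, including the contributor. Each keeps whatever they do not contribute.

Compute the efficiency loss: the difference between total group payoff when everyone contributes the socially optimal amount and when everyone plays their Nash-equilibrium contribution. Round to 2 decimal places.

The private return per contributed unit is 0.71 < 1, so contributing 0 is dominant for every player. At the Nash equilibrium everyone keeps their 33, and the group total is 4 × 33 = 132.
Each contributed unit returns 2.840 to the group as a whole (0.71 to each of 4 players), which exceeds 1, so the social optimum is full contribution: group total = 2.840 × 132 = 374.88.
Efficiency loss = 374.88 − 132 = 242.88.

242.88 dollars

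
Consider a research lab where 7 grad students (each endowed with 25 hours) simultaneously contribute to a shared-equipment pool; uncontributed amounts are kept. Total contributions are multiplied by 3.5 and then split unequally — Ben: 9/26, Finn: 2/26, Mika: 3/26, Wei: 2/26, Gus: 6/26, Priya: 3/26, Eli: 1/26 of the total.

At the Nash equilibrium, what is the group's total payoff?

For player j, contributing a unit is worthwhile iff 3.5 × (j's share) ≥ 1, i.e. iff j's share is at least 0.2857.
Ben alone (share 9/26) is above the threshold, contributing 25; the remaining 6 contribute 0. Total contributed: 25.
The shared-equipment pool pays out 3.5 × 25 = 87.50 in total (split across the unequal shares, but the aggregate is all that matters for the group sum).
The 6 free-riders keep 25 each, adding 150. Group total = 150 + 87.50 = 237.50.

237.50 hours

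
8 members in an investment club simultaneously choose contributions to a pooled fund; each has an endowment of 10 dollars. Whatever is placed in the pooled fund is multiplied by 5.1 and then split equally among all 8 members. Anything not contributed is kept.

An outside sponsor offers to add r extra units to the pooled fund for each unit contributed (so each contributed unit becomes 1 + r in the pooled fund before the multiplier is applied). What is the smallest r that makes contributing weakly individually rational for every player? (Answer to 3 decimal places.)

0.569

With matching at rate r, one contributed unit becomes (1 + r) in the pooled fund and returns 5.1 × (1 + r) / 8 to the contributor.
Setting this equal to 1: 1 + r = 8/5.1 = 1.5686.
So the minimum matching rate is r = 1.5686 − 1 = 0.569.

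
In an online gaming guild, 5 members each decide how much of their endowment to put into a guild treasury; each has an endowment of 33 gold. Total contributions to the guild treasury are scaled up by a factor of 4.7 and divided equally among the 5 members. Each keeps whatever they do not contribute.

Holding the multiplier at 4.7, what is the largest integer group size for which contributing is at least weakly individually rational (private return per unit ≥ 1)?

4

Private return per unit is 4.7/(group size), which is ≥ 1 whenever the group size is ≤ 4.7.
The largest such integer is 4.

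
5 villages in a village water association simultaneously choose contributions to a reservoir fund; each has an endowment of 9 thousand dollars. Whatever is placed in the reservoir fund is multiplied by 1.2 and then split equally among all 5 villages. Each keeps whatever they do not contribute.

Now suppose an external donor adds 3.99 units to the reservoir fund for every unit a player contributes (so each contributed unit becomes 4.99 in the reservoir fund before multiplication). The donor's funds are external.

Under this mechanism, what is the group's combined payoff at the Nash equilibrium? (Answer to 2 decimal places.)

269.46 thousand dollars

Under the mechanism each unit contributed yields 1.2 × 4.99 / 5 = 1.1976 back to its contributor per unit of net cost, which exceeds 1, making full contribution the dominant choice for everyone.
So the Nash equilibrium is full contribution by all 5; the group earns 1.2 × 4.99 × 45 = 269.46.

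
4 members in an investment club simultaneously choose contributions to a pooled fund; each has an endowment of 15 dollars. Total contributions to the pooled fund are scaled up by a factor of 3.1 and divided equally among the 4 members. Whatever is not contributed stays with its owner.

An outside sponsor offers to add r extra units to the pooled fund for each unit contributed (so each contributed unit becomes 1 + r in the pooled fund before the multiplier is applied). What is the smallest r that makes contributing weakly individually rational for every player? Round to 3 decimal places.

With matching at rate r, one contributed unit becomes (1 + r) in the pooled fund and returns 3.1 × (1 + r) / 4 to the contributor.
Setting this equal to 1: 1 + r = 4/3.1 = 1.2903.
So the minimum matching rate is r = 1.2903 − 1 = 0.290.

0.290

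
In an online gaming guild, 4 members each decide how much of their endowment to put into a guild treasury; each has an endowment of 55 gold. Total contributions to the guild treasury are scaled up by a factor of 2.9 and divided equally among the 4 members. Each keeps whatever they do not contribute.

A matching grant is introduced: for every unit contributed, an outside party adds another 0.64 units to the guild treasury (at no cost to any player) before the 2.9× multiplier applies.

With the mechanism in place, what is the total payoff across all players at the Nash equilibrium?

1046.32 gold

Under the mechanism each unit contributed yields 2.9 × 1.64 / 4 = 1.1890 back to its contributor per unit of net cost, which exceeds 1, making full contribution the dominant choice for everyone.
At the Nash equilibrium everyone contributes 55. Group total payoff = 2.9 × 1.64 × 220 = 1046.32.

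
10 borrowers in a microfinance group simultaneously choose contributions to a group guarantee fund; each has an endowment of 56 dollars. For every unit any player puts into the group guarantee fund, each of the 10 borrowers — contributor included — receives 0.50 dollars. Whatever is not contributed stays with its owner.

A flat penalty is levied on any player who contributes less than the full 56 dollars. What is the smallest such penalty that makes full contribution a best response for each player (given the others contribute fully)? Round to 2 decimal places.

28.00 dollars

Given the others contribute fully, the best deviation is to contribute 0 (any partial contribution still incurs the fine and gives up units whose private return 0.50 is below 1).
Deviating from 56 to 0 saves 56 dollars but forfeits the deviator's share of the drop in the group guarantee fund: 0.50 × 56 = 28.00.
So the deviation gain is 56 − 28.00 = 28.00, and the fine must be at least 28.00 dollars to wipe it out.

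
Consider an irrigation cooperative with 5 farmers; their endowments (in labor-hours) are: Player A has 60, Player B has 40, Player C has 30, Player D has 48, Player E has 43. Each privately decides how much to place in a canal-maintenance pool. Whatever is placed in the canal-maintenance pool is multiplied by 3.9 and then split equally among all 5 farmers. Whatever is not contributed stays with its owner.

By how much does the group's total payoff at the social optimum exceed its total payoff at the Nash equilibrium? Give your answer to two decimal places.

The private return per contributed unit is 3.9/5 = 0.7800 < 1 for every player regardless of endowment, so the Nash equilibrium is zero contribution and the group total is Σ E_j = 60 + 40 + 30 + 48 + 43 = 221.
Each contributed unit returns 3.900 to the group, so the social optimum is full contribution by everyone: group total = 3.900 × 221 = 861.90.
Efficiency loss = (3.900 − 1) × 221 = 640.90.

640.90 labor-hours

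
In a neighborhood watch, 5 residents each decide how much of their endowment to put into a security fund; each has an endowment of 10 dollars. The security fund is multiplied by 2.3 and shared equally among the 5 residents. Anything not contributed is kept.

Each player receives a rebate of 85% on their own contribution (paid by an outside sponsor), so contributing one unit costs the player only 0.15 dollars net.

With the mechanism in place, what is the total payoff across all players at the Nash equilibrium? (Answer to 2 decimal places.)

157.50 dollars

With the mechanism, a contributed unit returns (2.3/5) / 0.15 = 3.0667 per unit of net cost to the contributor — now above 1 — so contributing fully is weakly dominant for every player.
So the Nash equilibrium is full contribution by all 5; the group earns 5 × (10 × 0.85 + 2.3 × 10) = 157.50.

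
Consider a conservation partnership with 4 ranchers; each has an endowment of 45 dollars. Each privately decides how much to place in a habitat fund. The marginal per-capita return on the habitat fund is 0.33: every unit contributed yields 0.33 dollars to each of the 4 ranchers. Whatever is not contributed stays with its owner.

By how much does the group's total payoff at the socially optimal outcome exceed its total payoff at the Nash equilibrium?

57.60 dollars

The private return per contributed unit is 0.33 < 1, so contributing 0 is dominant for every player. At the Nash equilibrium everyone keeps their 45, and the group total is 4 × 45 = 180.
Each contributed unit returns 1.320 to the group as a whole (0.33 to each of 4 players), which exceeds 1, so the social optimum is full contribution: group total = 1.320 × 180 = 237.60.
Efficiency loss = 237.60 − 180 = 57.60.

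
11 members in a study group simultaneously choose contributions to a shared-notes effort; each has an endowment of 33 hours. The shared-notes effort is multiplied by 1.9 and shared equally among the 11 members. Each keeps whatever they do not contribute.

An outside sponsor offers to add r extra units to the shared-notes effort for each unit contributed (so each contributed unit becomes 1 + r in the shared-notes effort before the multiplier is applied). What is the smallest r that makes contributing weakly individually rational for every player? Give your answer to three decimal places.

4.789

With matching at rate r, one contributed unit becomes (1 + r) in the shared-notes effort and returns 1.9 × (1 + r) / 11 to the contributor.
Setting this equal to 1: 1 + r = 11/1.9 = 5.7895.
So the minimum matching rate is r = 5.7895 − 1 = 4.789.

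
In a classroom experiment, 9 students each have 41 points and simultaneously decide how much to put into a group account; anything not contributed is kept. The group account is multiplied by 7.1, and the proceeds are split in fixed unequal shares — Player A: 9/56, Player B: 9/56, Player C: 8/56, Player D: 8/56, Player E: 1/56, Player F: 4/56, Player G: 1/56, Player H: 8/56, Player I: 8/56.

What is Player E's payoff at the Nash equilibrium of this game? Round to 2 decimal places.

72.19 points

Each unit j contributes comes back to j as 7.1 × (j's share), so j prefers to contribute only if that share exceeds 1/7.1 = 0.1408; otherwise keeping the unit dominates.
Player A, Player B, Player C, Player D, Player H and Player I are above the threshold, contributing 41 each; the remaining 3 contribute 0. Total contributed: 246.
Player E keeps 41 and receives 7.1 × 246 × 1/56 = 31.19 from the group account, for a payoff of 72.19.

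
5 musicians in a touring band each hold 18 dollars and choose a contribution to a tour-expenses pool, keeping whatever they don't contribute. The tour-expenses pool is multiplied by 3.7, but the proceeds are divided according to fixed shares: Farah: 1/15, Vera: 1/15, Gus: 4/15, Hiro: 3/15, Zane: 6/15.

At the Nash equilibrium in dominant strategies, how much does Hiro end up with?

A player with share s gets back 3.7·s per unit contributed, so full contribution is dominant for anyone with s > 1/3.7 = 0.2703 and zero contribution is dominant for anyone below.
Zane alone (share 6/15) is above the threshold, contributing 18; the remaining 4 contribute 0. Total contributed: 18.
Hiro keeps 18 and receives 3.7 × 18 × 3/15 = 13.32 from the tour-expenses pool, for a payoff of 31.32.

31.32 dollars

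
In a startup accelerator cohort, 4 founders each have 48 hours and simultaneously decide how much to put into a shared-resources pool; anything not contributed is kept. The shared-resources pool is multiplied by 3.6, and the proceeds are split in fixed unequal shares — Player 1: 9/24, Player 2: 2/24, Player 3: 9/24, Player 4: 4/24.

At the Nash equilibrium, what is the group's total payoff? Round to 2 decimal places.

441.60 hours

Each unit j contributes comes back to j as 3.6 × (j's share), so j prefers to contribute only if that share exceeds 1/3.6 = 0.2778; otherwise keeping the unit dominates.
The shares above 0.2778 belong to Player 1 and Player 3, contributing 48 each; the remaining 2 contribute 0. Total contributed: 96.
The shared-resources pool pays out 3.6 × 96 = 345.60 in total (split across the unequal shares, but the aggregate is all that matters for the group sum).
The 2 free-riders keep 48 each, adding 96. Group total = 96 + 345.60 = 441.60.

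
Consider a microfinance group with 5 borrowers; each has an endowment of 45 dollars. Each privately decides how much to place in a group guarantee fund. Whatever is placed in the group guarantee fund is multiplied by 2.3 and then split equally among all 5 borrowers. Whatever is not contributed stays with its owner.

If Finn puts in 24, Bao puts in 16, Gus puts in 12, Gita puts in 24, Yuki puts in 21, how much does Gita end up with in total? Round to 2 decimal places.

Total contributed: 24 + 16 + 12 + 24 + 21 = 97.
Each receives 2.3 × 97 / 5 = 44.62 from the group guarantee fund.
Gita keeps 45 − 24 = 21, so Gita's payoff is 21 + 44.62 = 65.62.

65.62 dollars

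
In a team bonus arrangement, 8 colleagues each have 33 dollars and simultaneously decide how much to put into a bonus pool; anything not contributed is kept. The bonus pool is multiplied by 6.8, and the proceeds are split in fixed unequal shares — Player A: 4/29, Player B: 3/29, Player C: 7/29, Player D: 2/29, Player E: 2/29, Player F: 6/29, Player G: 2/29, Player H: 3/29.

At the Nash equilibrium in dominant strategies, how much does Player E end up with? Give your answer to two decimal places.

63.95 dollars

Player j's private return per contributed unit is 6.8 × (j's share). Contributing is weakly dominant for j when that share is at least 1/6.8 = 0.1471, and contributing 0 is dominant otherwise.
Player C and Player F clear that bar, contributing 33 each; the remaining 6 contribute 0. Total contributed: 66.
Player E keeps 33 and receives 6.8 × 66 × 2/29 = 30.95 from the bonus pool, for a payoff of 63.95.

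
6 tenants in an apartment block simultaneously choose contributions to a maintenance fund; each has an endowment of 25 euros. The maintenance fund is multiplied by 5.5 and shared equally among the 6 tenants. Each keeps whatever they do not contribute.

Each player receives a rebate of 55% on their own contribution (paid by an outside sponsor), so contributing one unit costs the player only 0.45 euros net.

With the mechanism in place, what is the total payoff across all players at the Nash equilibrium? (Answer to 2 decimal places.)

Under the mechanism each unit contributed yields (5.5/6) / 0.45 = 2.0370 back to its contributor per unit of net cost, which exceeds 1, making full contribution the dominant choice for everyone.
At the Nash equilibrium everyone contributes 25. Group total payoff = 6 × (25 × 0.55 + 5.5 × 25) = 907.50.

907.50 euros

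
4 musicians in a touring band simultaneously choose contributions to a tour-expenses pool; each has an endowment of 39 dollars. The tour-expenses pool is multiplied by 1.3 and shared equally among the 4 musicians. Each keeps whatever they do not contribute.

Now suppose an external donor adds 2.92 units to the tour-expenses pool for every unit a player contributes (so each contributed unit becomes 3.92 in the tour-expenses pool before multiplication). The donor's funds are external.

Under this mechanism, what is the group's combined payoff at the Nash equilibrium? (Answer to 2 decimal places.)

Under the mechanism each unit contributed yields 1.3 × 3.92 / 4 = 1.2740 back to its contributor per unit of net cost, which exceeds 1, making full contribution the dominant choice for everyone.
At the Nash equilibrium everyone contributes 39. Group total payoff = 1.3 × 3.92 × 156 = 794.98.

794.98 dollars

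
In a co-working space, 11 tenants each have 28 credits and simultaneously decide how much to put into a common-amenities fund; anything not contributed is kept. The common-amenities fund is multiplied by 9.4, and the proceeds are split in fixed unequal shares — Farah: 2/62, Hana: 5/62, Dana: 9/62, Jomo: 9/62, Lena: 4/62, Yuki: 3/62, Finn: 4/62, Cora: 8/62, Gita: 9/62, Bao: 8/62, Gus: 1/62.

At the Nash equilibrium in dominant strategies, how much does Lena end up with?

Player j's private return per contributed unit is 9.4 × (j's share). Contributing is weakly dominant for j when that share is at least 1/9.4 = 0.1064, and contributing 0 is dominant otherwise.
Dana, Jomo, Cora, Gita and Bao clear that bar, contributing 28 each; the remaining 6 contribute 0. Total contributed: 140.
Lena keeps 28 and receives 9.4 × 140 × 4/62 = 84.90 from the common-amenities fund, for a payoff of 112.90.

112.90 credits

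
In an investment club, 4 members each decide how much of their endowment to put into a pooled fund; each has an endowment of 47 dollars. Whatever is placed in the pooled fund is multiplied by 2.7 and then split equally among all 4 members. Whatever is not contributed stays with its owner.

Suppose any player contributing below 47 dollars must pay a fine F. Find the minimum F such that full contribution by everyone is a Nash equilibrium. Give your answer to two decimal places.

15.28 dollars

Given the others contribute fully, the best deviation is to contribute 0 (any partial contribution still incurs the fine and gives up units whose private return 0.6750 is below 1).
Deviating from 47 to 0 saves 47 dollars but forfeits the deviator's share of the drop in the pooled fund: 2.7/4 × 47 = 31.72.
So the deviation gain is 47 − 31.72 = 15.28, and the fine must be at least 15.28 dollars to wipe it out.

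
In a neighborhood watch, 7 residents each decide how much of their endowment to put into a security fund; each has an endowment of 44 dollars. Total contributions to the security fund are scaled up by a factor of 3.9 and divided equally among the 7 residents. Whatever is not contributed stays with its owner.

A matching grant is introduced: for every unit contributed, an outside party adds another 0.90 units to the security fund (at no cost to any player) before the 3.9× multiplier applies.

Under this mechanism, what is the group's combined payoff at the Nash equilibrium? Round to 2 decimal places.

2282.28 dollars

With the mechanism, a contributed unit returns 3.9 × 1.90 / 7 = 1.0586 per unit of net cost to the contributor — now above 1 — so contributing fully is weakly dominant for every player.
At the Nash equilibrium everyone contributes 44. Group total payoff = 3.9 × 1.90 × 308 = 2282.28.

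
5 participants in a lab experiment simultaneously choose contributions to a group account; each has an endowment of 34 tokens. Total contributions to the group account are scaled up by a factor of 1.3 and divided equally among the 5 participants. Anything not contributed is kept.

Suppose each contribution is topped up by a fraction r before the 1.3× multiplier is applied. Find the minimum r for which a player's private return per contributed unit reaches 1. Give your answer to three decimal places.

2.846

With matching at rate r, one contributed unit becomes (1 + r) in the group account and returns 1.3 × (1 + r) / 5 to the contributor.
Setting this equal to 1: 1 + r = 5/1.3 = 3.8462.
So the minimum matching rate is r = 3.8462 − 1 = 2.846.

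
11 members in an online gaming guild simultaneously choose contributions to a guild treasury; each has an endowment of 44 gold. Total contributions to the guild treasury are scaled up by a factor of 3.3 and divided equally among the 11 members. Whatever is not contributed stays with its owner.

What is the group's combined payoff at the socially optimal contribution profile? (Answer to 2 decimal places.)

1597.20 gold

Each contributed unit returns 3.300 to the group as a whole (0.3000 to each of 11 players), which exceeds 1, so the social optimum is full contribution: group total = 3.300 × 484 = 1597.20.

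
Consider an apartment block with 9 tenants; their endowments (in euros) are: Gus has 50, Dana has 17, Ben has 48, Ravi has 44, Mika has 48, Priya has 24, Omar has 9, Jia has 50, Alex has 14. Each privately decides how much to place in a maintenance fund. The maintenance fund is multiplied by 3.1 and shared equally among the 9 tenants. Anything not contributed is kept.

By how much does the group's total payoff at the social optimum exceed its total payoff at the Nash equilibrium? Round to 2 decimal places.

638.40 euros

The private return per contributed unit is 3.1/9 = 0.3444 < 1 for every player regardless of endowment, so the Nash equilibrium is zero contribution and the group total is Σ E_j = 50 + 17 + 48 + 44 + 48 + 24 + 9 + 50 + 14 = 304.
Each contributed unit returns 3.100 to the group, so the social optimum is full contribution by everyone: group total = 3.100 × 304 = 942.40.
Efficiency loss = (3.100 − 1) × 304 = 638.40.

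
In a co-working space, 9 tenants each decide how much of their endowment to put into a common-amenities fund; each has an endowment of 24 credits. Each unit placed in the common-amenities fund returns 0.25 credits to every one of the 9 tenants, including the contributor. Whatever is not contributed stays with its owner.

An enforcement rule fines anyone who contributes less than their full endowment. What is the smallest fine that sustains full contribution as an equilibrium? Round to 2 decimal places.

18.00 credits

Given the others contribute fully, the best deviation is to contribute 0 (any partial contribution still incurs the fine and gives up units whose private return 0.25 is below 1).
Deviating from 24 to 0 saves 24 credits but forfeits the deviator's share of the drop in the common-amenities fund: 0.25 × 24 = 6.00.
So the deviation gain is 24 − 6.00 = 18.00, and the fine must be at least 18.00 credits to wipe it out.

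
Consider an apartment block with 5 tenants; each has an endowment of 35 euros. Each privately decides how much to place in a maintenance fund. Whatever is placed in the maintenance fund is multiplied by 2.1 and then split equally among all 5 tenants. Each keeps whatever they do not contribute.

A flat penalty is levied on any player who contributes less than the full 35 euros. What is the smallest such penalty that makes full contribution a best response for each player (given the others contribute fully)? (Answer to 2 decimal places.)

20.30 euros

Given the others contribute fully, the best deviation is to contribute 0 (any partial contribution still incurs the fine and gives up units whose private return 0.4200 is below 1).
Deviating from 35 to 0 saves 35 euros but forfeits the deviator's share of the drop in the maintenance fund: 2.1/5 × 35 = 14.70.
So the deviation gain is 35 − 14.70 = 20.30, and the fine must be at least 20.30 euros to wipe it out.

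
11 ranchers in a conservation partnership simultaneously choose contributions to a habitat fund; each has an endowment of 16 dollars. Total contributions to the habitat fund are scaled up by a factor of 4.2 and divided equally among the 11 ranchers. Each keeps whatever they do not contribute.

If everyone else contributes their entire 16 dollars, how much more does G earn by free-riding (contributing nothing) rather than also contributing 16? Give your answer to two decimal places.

9.89 dollars

Switching from a contribution of 16 to 0 lets G keep an extra 16 dollars, but lowers the habitat fund by 16, which costs G their own share of that drop: 4.2/11 × 16 = 6.11.
Net gain = 16 − 6.11 = 9.89. The private return per contributed unit (0.3818) is below 1, so free-riding is indeed the best response regardless of what the others do.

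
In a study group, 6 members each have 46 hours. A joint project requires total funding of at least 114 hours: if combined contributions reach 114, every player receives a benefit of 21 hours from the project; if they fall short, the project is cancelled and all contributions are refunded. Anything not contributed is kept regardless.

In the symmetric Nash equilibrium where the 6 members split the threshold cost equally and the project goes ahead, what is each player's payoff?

48 hours

Equal share of the threshold: 114/6 = 19.
At this profile no one gains by cutting their contribution: any cut drops the total below 114, the project is cancelled, contributions are refunded, and the deviator ends with 46, which is less than 46 − 19 + 21 = 48. Contributing more than 19 just wastes the excess. So contributing exactly 19 is a best response.
Each player's payoff: 46 − 19 + 21 = 48.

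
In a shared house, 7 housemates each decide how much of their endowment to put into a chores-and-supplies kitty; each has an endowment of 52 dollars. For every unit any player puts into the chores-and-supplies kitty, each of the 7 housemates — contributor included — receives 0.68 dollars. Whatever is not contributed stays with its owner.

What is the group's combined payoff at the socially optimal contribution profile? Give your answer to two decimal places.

1732.64 dollars

Each contributed unit returns 4.760 to the group as a whole (0.68 to each of 7 players), which exceeds 1, so the social optimum is full contribution: group total = 4.760 × 364 = 1732.64.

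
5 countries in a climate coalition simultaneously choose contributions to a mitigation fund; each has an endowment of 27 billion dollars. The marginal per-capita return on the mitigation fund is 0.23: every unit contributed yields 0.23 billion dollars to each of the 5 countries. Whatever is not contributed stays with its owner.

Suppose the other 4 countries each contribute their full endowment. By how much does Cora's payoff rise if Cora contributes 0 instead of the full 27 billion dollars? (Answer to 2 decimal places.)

Switching from a contribution of 27 to 0 lets Cora keep an extra 27 billion dollars, but lowers the mitigation fund by 27, which costs Cora their own share of that drop: 0.23 × 27 = 6.21.
Net gain = 27 − 6.21 = 20.79. The private return per contributed unit (0.23) is below 1, so free-riding is indeed the best response regardless of what the others do.

20.79 billion dollars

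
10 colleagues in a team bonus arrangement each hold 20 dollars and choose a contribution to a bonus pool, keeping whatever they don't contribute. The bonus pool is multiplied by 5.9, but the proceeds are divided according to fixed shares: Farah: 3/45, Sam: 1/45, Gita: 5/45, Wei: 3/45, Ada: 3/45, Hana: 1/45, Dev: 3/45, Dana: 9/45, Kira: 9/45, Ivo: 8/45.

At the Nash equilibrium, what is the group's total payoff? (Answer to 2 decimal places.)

Each unit j contributes comes back to j as 5.9 × (j's share), so j prefers to contribute only if that share exceeds 1/5.9 = 0.1695; otherwise keeping the unit dominates.
Dana, Kira and Ivo clear that bar, contributing 20 each; the remaining 7 contribute 0. Total contributed: 60.
The bonus pool pays out 5.9 × 60 = 354.00 in total (split across the unequal shares, but the aggregate is all that matters for the group sum).
The 7 free-riders keep 20 each, adding 140. Group total = 140 + 354.00 = 494.00.

494.00 dollars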